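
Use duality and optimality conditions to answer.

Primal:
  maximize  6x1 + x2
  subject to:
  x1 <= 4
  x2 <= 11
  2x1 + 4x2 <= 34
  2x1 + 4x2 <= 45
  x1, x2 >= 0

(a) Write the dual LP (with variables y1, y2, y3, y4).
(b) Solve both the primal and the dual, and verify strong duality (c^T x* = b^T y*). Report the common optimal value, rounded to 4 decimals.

The standard primal-dual pair for 'max c^T x s.t. A x <= b, x >= 0' is:
  Dual:  min b^T y  s.t.  A^T y >= c,  y >= 0.

So the dual LP is:
  minimize  4y1 + 11y2 + 34y3 + 45y4
  subject to:
    y1 + 2y3 + 2y4 >= 6
    y2 + 4y3 + 4y4 >= 1
    y1, y2, y3, y4 >= 0

Solving the primal: x* = (4, 6.5).
  primal value c^T x* = 30.5.
Solving the dual: y* = (5.5, 0, 0.25, 0).
  dual value b^T y* = 30.5.
Strong duality: c^T x* = b^T y*. Confirmed.

30.5


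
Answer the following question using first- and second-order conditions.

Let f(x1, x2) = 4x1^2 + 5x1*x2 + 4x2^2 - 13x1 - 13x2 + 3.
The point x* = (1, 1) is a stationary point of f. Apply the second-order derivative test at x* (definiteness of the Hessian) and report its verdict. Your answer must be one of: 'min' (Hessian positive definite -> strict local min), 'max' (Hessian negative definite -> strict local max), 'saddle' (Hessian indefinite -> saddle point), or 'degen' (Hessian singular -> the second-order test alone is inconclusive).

Compute the Hessian H = grad^2 f:
  H = [[8, 5], [5, 8]]
Verify stationarity: grad f(x*) = H x* + g = (0, 0).
Eigenvalues of H: 3, 13.
Both eigenvalues > 0, so H is positive definite -> x* is a strict local min.

min


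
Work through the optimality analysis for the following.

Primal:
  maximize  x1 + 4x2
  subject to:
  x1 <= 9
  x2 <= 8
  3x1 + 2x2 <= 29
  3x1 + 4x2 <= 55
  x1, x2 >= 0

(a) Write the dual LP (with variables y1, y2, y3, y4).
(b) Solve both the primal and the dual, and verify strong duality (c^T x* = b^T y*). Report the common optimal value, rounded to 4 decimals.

The standard primal-dual pair for 'max c^T x s.t. A x <= b, x >= 0' is:
  Dual:  min b^T y  s.t.  A^T y >= c,  y >= 0.

So the dual LP is:
  minimize  9y1 + 8y2 + 29y3 + 55y4
  subject to:
    y1 + 3y3 + 3y4 >= 1
    y2 + 2y3 + 4y4 >= 4
    y1, y2, y3, y4 >= 0

Solving the primal: x* = (4.3333, 8).
  primal value c^T x* = 36.3333.
Solving the dual: y* = (0, 3.3333, 0.3333, 0).
  dual value b^T y* = 36.3333.
Strong duality: c^T x* = b^T y*. Confirmed.

36.3333


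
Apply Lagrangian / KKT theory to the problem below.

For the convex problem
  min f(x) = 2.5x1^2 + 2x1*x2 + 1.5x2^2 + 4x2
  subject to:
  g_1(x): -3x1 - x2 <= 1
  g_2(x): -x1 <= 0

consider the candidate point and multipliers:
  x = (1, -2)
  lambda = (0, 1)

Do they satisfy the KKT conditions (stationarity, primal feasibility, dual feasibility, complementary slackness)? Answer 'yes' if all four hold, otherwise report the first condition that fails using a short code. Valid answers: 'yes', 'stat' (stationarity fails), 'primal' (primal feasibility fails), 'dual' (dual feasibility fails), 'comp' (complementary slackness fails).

Gradient of f: grad f(x) = Q x + c = (1, 0)
Constraint values g_i(x) = a_i^T x - b_i:
  g_1((1, -2)) = -2
  g_2((1, -2)) = -1
Stationarity residual: grad f(x) + sum_i lambda_i a_i = (0, 0)
  -> stationarity OK
Primal feasibility (all g_i <= 0): OK
Dual feasibility (all lambda_i >= 0): OK
Complementary slackness (lambda_i * g_i(x) = 0 for all i): FAILS

Verdict: the first failing condition is complementary_slackness -> comp.

comp


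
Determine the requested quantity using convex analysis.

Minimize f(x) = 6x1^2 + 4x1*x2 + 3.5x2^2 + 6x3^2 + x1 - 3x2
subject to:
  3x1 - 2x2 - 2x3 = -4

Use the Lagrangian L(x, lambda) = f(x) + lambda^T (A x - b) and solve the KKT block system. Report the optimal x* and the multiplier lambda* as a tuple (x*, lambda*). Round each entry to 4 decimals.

Form the Lagrangian:
  L(x, lambda) = (1/2) x^T Q x + c^T x + lambda^T (A x - b)
Stationarity (grad_x L = 0): Q x + c + A^T lambda = 0.
Primal feasibility: A x = b.

This gives the KKT block system:
  [ Q   A^T ] [ x     ]   [-c ]
  [ A    0  ] [ lambda ] = [ b ]

Solving the linear system:
  x*      = (-0.5963, 0.9817, 0.1239)
  lambda* = (0.7431)
  f(x*)   = -0.2844

x* = (-0.5963, 0.9817, 0.1239), lambda* = (0.7431)


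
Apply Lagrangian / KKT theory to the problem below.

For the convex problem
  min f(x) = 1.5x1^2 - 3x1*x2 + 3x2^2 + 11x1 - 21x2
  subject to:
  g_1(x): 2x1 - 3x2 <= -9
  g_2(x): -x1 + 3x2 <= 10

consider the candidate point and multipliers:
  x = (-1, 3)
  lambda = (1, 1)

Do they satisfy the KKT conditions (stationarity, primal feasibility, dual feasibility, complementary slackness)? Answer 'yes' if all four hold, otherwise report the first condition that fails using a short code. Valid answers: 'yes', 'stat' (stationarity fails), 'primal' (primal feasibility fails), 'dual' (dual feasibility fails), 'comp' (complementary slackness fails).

Gradient of f: grad f(x) = Q x + c = (-1, 0)
Constraint values g_i(x) = a_i^T x - b_i:
  g_1((-1, 3)) = -2
  g_2((-1, 3)) = 0
Stationarity residual: grad f(x) + sum_i lambda_i a_i = (0, 0)
  -> stationarity OK
Primal feasibility (all g_i <= 0): OK
Dual feasibility (all lambda_i >= 0): OK
Complementary slackness (lambda_i * g_i(x) = 0 for all i): FAILS

Verdict: the first failing condition is complementary_slackness -> comp.

comp


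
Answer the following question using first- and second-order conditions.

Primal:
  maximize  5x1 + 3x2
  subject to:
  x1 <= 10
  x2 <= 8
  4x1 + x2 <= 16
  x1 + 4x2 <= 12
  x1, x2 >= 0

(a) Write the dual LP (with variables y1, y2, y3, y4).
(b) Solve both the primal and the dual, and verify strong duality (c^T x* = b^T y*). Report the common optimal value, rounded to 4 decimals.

The standard primal-dual pair for 'max c^T x s.t. A x <= b, x >= 0' is:
  Dual:  min b^T y  s.t.  A^T y >= c,  y >= 0.

So the dual LP is:
  minimize  10y1 + 8y2 + 16y3 + 12y4
  subject to:
    y1 + 4y3 + y4 >= 5
    y2 + y3 + 4y4 >= 3
    y1, y2, y3, y4 >= 0

Solving the primal: x* = (3.4667, 2.1333).
  primal value c^T x* = 23.7333.
Solving the dual: y* = (0, 0, 1.1333, 0.4667).
  dual value b^T y* = 23.7333.
Strong duality: c^T x* = b^T y*. Confirmed.

23.7333


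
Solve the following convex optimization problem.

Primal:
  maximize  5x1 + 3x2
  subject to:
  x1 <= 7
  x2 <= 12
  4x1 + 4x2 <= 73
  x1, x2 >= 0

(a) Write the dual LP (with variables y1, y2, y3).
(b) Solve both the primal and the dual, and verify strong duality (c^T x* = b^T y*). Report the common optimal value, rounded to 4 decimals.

The standard primal-dual pair for 'max c^T x s.t. A x <= b, x >= 0' is:
  Dual:  min b^T y  s.t.  A^T y >= c,  y >= 0.

So the dual LP is:
  minimize  7y1 + 12y2 + 73y3
  subject to:
    y1 + 4y3 >= 5
    y2 + 4y3 >= 3
    y1, y2, y3 >= 0

Solving the primal: x* = (7, 11.25).
  primal value c^T x* = 68.75.
Solving the dual: y* = (2, 0, 0.75).
  dual value b^T y* = 68.75.
Strong duality: c^T x* = b^T y*. Confirmed.

68.75


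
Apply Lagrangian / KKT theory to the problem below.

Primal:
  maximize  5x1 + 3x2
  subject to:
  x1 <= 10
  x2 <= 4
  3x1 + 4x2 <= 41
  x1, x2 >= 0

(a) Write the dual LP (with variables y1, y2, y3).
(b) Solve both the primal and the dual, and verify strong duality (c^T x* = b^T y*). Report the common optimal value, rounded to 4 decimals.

The standard primal-dual pair for 'max c^T x s.t. A x <= b, x >= 0' is:
  Dual:  min b^T y  s.t.  A^T y >= c,  y >= 0.

So the dual LP is:
  minimize  10y1 + 4y2 + 41y3
  subject to:
    y1 + 3y3 >= 5
    y2 + 4y3 >= 3
    y1, y2, y3 >= 0

Solving the primal: x* = (10, 2.75).
  primal value c^T x* = 58.25.
Solving the dual: y* = (2.75, 0, 0.75).
  dual value b^T y* = 58.25.
Strong duality: c^T x* = b^T y*. Confirmed.

58.25


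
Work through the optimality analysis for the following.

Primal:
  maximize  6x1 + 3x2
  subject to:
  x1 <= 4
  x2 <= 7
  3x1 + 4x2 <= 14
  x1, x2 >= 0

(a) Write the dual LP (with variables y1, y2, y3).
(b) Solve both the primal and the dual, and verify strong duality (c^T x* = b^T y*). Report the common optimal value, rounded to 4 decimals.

The standard primal-dual pair for 'max c^T x s.t. A x <= b, x >= 0' is:
  Dual:  min b^T y  s.t.  A^T y >= c,  y >= 0.

So the dual LP is:
  minimize  4y1 + 7y2 + 14y3
  subject to:
    y1 + 3y3 >= 6
    y2 + 4y3 >= 3
    y1, y2, y3 >= 0

Solving the primal: x* = (4, 0.5).
  primal value c^T x* = 25.5.
Solving the dual: y* = (3.75, 0, 0.75).
  dual value b^T y* = 25.5.
Strong duality: c^T x* = b^T y*. Confirmed.

25.5


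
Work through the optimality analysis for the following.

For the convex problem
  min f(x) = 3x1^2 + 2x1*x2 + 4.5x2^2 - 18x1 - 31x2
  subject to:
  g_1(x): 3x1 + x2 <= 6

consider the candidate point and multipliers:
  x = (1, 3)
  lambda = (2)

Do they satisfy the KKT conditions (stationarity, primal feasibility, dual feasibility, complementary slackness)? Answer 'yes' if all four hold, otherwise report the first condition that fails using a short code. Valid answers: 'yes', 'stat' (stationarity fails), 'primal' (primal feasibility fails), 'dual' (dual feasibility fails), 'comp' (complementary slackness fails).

Gradient of f: grad f(x) = Q x + c = (-6, -2)
Constraint values g_i(x) = a_i^T x - b_i:
  g_1((1, 3)) = 0
Stationarity residual: grad f(x) + sum_i lambda_i a_i = (0, 0)
  -> stationarity OK
Primal feasibility (all g_i <= 0): OK
Dual feasibility (all lambda_i >= 0): OK
Complementary slackness (lambda_i * g_i(x) = 0 for all i): OK

Verdict: yes, KKT holds.

yes


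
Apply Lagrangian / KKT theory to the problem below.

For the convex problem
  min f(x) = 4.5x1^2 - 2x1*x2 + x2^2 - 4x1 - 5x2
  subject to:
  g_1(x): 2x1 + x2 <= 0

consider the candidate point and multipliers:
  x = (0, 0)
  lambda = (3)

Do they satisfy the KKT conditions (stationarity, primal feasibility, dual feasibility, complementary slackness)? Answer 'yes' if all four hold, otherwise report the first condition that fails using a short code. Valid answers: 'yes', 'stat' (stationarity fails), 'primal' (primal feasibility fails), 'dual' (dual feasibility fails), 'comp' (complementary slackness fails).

Gradient of f: grad f(x) = Q x + c = (-4, -5)
Constraint values g_i(x) = a_i^T x - b_i:
  g_1((0, 0)) = 0
Stationarity residual: grad f(x) + sum_i lambda_i a_i = (2, -2)
  -> stationarity FAILS
Primal feasibility (all g_i <= 0): OK
Dual feasibility (all lambda_i >= 0): OK
Complementary slackness (lambda_i * g_i(x) = 0 for all i): OK

Verdict: the first failing condition is stationarity -> stat.

stat


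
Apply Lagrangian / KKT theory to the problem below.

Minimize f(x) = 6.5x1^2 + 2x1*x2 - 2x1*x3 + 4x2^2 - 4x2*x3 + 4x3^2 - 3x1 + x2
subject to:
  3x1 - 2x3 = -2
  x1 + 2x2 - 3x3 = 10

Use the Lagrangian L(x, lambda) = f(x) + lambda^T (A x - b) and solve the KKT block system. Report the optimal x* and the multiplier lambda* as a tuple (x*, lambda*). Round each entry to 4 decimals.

Form the Lagrangian:
  L(x, lambda) = (1/2) x^T Q x + c^T x + lambda^T (A x - b)
Stationarity (grad_x L = 0): Q x + c + A^T lambda = 0.
Primal feasibility: A x = b.

This gives the KKT block system:
  [ Q   A^T ] [ x     ]   [-c ]
  [ A    0  ] [ lambda ] = [ b ]

Solving the linear system:
  x*      = (-1.8803, 3.2095, -1.8204)
  lambda* = (10.8275, -15.0986)
  f(x*)   = 90.7456

x* = (-1.8803, 3.2095, -1.8204), lambda* = (10.8275, -15.0986)


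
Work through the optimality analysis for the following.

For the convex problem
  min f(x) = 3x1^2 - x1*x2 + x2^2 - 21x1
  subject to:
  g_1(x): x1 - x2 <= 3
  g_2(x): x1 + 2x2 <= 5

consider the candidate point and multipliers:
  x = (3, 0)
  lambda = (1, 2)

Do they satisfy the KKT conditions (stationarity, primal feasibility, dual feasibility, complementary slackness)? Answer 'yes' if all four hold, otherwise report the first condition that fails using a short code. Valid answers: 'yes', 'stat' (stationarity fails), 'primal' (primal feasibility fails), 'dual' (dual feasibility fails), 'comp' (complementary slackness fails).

Gradient of f: grad f(x) = Q x + c = (-3, -3)
Constraint values g_i(x) = a_i^T x - b_i:
  g_1((3, 0)) = 0
  g_2((3, 0)) = -2
Stationarity residual: grad f(x) + sum_i lambda_i a_i = (0, 0)
  -> stationarity OK
Primal feasibility (all g_i <= 0): OK
Dual feasibility (all lambda_i >= 0): OK
Complementary slackness (lambda_i * g_i(x) = 0 for all i): FAILS

Verdict: the first failing condition is complementary_slackness -> comp.

comp


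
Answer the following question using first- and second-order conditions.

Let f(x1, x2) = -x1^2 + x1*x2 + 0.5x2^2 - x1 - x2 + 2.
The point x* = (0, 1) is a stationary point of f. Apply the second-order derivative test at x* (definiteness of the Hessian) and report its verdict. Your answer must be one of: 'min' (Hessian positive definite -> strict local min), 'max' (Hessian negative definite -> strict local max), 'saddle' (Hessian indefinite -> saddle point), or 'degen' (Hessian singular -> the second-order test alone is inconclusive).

Compute the Hessian H = grad^2 f:
  H = [[-2, 1], [1, 1]]
Verify stationarity: grad f(x*) = H x* + g = (0, 0).
Eigenvalues of H: -2.3028, 1.3028.
Eigenvalues have mixed signs, so H is indefinite -> x* is a saddle point.

saddle


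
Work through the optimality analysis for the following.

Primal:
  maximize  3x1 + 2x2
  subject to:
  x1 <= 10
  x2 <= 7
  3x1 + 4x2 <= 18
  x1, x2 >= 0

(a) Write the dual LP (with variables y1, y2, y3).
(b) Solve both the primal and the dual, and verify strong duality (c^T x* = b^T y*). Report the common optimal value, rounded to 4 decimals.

The standard primal-dual pair for 'max c^T x s.t. A x <= b, x >= 0' is:
  Dual:  min b^T y  s.t.  A^T y >= c,  y >= 0.

So the dual LP is:
  minimize  10y1 + 7y2 + 18y3
  subject to:
    y1 + 3y3 >= 3
    y2 + 4y3 >= 2
    y1, y2, y3 >= 0

Solving the primal: x* = (6, 0).
  primal value c^T x* = 18.
Solving the dual: y* = (0, 0, 1).
  dual value b^T y* = 18.
Strong duality: c^T x* = b^T y*. Confirmed.

18


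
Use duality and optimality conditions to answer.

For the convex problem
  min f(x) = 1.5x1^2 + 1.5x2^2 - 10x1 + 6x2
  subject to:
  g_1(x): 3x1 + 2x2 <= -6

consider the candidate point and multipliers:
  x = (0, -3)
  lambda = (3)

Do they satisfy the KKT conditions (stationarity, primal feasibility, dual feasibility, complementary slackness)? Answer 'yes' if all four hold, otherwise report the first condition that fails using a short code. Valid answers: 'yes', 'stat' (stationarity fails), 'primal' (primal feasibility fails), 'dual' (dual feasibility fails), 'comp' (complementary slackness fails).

Gradient of f: grad f(x) = Q x + c = (-10, -3)
Constraint values g_i(x) = a_i^T x - b_i:
  g_1((0, -3)) = 0
Stationarity residual: grad f(x) + sum_i lambda_i a_i = (-1, 3)
  -> stationarity FAILS
Primal feasibility (all g_i <= 0): OK
Dual feasibility (all lambda_i >= 0): OK
Complementary slackness (lambda_i * g_i(x) = 0 for all i): OK

Verdict: the first failing condition is stationarity -> stat.

stat


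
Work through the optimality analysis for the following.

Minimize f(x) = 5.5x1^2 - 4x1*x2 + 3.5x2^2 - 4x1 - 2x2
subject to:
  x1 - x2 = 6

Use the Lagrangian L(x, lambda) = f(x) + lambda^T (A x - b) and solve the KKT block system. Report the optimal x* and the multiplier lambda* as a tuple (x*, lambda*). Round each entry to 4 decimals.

Form the Lagrangian:
  L(x, lambda) = (1/2) x^T Q x + c^T x + lambda^T (A x - b)
Stationarity (grad_x L = 0): Q x + c + A^T lambda = 0.
Primal feasibility: A x = b.

This gives the KKT block system:
  [ Q   A^T ] [ x     ]   [-c ]
  [ A    0  ] [ lambda ] = [ b ]

Solving the linear system:
  x*      = (2.4, -3.6)
  lambda* = (-36.8)
  f(x*)   = 109.2

x* = (2.4, -3.6), lambda* = (-36.8)


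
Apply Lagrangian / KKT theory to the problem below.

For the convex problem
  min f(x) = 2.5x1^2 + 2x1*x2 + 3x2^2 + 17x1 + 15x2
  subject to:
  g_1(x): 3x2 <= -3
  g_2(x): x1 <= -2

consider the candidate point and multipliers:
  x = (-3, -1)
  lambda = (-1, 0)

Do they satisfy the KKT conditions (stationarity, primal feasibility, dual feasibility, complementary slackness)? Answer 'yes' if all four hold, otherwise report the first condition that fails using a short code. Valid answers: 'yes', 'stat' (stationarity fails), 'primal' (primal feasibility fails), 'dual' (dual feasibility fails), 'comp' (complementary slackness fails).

Gradient of f: grad f(x) = Q x + c = (0, 3)
Constraint values g_i(x) = a_i^T x - b_i:
  g_1((-3, -1)) = 0
  g_2((-3, -1)) = -1
Stationarity residual: grad f(x) + sum_i lambda_i a_i = (0, 0)
  -> stationarity OK
Primal feasibility (all g_i <= 0): OK
Dual feasibility (all lambda_i >= 0): FAILS
Complementary slackness (lambda_i * g_i(x) = 0 for all i): OK

Verdict: the first failing condition is dual_feasibility -> dual.

dual


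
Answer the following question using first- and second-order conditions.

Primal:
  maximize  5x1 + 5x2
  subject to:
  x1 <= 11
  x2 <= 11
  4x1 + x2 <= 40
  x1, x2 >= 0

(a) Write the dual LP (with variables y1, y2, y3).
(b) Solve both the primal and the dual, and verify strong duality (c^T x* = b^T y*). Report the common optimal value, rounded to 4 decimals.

The standard primal-dual pair for 'max c^T x s.t. A x <= b, x >= 0' is:
  Dual:  min b^T y  s.t.  A^T y >= c,  y >= 0.

So the dual LP is:
  minimize  11y1 + 11y2 + 40y3
  subject to:
    y1 + 4y3 >= 5
    y2 + y3 >= 5
    y1, y2, y3 >= 0

Solving the primal: x* = (7.25, 11).
  primal value c^T x* = 91.25.
Solving the dual: y* = (0, 3.75, 1.25).
  dual value b^T y* = 91.25.
Strong duality: c^T x* = b^T y*. Confirmed.

91.25


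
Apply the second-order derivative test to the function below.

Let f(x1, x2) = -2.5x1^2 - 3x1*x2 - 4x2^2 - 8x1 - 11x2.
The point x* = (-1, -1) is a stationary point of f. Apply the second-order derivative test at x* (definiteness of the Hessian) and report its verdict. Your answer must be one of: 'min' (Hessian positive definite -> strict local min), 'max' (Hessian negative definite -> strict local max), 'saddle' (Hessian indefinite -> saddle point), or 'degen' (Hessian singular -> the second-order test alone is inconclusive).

Compute the Hessian H = grad^2 f:
  H = [[-5, -3], [-3, -8]]
Verify stationarity: grad f(x*) = H x* + g = (0, 0).
Eigenvalues of H: -9.8541, -3.1459.
Both eigenvalues < 0, so H is negative definite -> x* is a strict local max.

max


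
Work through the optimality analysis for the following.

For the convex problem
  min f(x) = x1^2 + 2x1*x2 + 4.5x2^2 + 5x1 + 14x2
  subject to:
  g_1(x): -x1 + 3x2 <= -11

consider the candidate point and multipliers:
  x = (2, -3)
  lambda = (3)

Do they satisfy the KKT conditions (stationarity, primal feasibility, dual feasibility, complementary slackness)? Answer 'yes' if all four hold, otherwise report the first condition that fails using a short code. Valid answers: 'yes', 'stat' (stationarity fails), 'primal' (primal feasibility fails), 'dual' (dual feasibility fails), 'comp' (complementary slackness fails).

Gradient of f: grad f(x) = Q x + c = (3, -9)
Constraint values g_i(x) = a_i^T x - b_i:
  g_1((2, -3)) = 0
Stationarity residual: grad f(x) + sum_i lambda_i a_i = (0, 0)
  -> stationarity OK
Primal feasibility (all g_i <= 0): OK
Dual feasibility (all lambda_i >= 0): OK
Complementary slackness (lambda_i * g_i(x) = 0 for all i): OK

Verdict: yes, KKT holds.

yes


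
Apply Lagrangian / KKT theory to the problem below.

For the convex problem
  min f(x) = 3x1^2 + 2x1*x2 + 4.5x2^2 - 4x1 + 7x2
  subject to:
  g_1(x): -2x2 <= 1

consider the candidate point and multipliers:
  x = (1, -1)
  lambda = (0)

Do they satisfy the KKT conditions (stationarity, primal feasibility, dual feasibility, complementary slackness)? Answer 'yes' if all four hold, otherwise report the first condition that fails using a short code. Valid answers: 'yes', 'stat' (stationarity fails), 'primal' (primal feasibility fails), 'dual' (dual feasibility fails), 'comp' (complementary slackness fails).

Gradient of f: grad f(x) = Q x + c = (0, 0)
Constraint values g_i(x) = a_i^T x - b_i:
  g_1((1, -1)) = 1
Stationarity residual: grad f(x) + sum_i lambda_i a_i = (0, 0)
  -> stationarity OK
Primal feasibility (all g_i <= 0): FAILS
Dual feasibility (all lambda_i >= 0): OK
Complementary slackness (lambda_i * g_i(x) = 0 for all i): OK

Verdict: the first failing condition is primal_feasibility -> primal.

primal


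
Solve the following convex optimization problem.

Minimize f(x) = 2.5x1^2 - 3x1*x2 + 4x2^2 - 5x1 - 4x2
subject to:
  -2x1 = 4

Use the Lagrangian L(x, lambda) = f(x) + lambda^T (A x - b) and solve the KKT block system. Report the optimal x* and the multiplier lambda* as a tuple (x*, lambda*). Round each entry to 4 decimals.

Form the Lagrangian:
  L(x, lambda) = (1/2) x^T Q x + c^T x + lambda^T (A x - b)
Stationarity (grad_x L = 0): Q x + c + A^T lambda = 0.
Primal feasibility: A x = b.

This gives the KKT block system:
  [ Q   A^T ] [ x     ]   [-c ]
  [ A    0  ] [ lambda ] = [ b ]

Solving the linear system:
  x*      = (-2, -0.25)
  lambda* = (-7.125)
  f(x*)   = 19.75

x* = (-2, -0.25), lambda* = (-7.125)


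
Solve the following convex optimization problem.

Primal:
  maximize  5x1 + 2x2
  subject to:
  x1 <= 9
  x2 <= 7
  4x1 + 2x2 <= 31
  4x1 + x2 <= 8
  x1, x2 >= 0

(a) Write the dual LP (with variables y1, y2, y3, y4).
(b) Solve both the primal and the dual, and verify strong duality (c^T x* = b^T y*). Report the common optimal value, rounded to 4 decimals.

The standard primal-dual pair for 'max c^T x s.t. A x <= b, x >= 0' is:
  Dual:  min b^T y  s.t.  A^T y >= c,  y >= 0.

So the dual LP is:
  minimize  9y1 + 7y2 + 31y3 + 8y4
  subject to:
    y1 + 4y3 + 4y4 >= 5
    y2 + 2y3 + y4 >= 2
    y1, y2, y3, y4 >= 0

Solving the primal: x* = (0.25, 7).
  primal value c^T x* = 15.25.
Solving the dual: y* = (0, 0.75, 0, 1.25).
  dual value b^T y* = 15.25.
Strong duality: c^T x* = b^T y*. Confirmed.

15.25


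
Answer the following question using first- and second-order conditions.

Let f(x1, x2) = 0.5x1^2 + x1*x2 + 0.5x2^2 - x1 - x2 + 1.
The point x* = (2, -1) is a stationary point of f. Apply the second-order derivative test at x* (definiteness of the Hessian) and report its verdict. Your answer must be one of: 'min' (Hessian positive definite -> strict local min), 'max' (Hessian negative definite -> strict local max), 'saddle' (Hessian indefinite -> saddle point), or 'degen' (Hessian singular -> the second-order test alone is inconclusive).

Compute the Hessian H = grad^2 f:
  H = [[1, 1], [1, 1]]
Verify stationarity: grad f(x*) = H x* + g = (0, 0).
Eigenvalues of H: 0, 2.
H has a zero eigenvalue (singular; positive semidefinite but not definite), so H is neither positive definite, negative definite, nor indefinite. The second-order test alone is inconclusive -> degen.
(Indeed, f is constant along the null direction of H through x*, so x* is not a strict local extremum.)

degen


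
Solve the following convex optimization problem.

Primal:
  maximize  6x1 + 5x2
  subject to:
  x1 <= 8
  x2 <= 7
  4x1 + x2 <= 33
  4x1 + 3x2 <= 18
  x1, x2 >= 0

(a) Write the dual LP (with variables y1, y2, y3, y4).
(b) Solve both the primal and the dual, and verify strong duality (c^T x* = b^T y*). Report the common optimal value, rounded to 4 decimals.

The standard primal-dual pair for 'max c^T x s.t. A x <= b, x >= 0' is:
  Dual:  min b^T y  s.t.  A^T y >= c,  y >= 0.

So the dual LP is:
  minimize  8y1 + 7y2 + 33y3 + 18y4
  subject to:
    y1 + 4y3 + 4y4 >= 6
    y2 + y3 + 3y4 >= 5
    y1, y2, y3, y4 >= 0

Solving the primal: x* = (0, 6).
  primal value c^T x* = 30.
Solving the dual: y* = (0, 0, 0, 1.6667).
  dual value b^T y* = 30.
Strong duality: c^T x* = b^T y*. Confirmed.

30


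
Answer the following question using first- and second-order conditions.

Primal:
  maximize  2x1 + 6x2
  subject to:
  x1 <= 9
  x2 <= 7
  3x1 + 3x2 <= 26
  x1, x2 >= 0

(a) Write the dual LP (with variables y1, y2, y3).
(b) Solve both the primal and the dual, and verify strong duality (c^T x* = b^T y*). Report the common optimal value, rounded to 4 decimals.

The standard primal-dual pair for 'max c^T x s.t. A x <= b, x >= 0' is:
  Dual:  min b^T y  s.t.  A^T y >= c,  y >= 0.

So the dual LP is:
  minimize  9y1 + 7y2 + 26y3
  subject to:
    y1 + 3y3 >= 2
    y2 + 3y3 >= 6
    y1, y2, y3 >= 0

Solving the primal: x* = (1.6667, 7).
  primal value c^T x* = 45.3333.
Solving the dual: y* = (0, 4, 0.6667).
  dual value b^T y* = 45.3333.
Strong duality: c^T x* = b^T y*. Confirmed.

45.3333


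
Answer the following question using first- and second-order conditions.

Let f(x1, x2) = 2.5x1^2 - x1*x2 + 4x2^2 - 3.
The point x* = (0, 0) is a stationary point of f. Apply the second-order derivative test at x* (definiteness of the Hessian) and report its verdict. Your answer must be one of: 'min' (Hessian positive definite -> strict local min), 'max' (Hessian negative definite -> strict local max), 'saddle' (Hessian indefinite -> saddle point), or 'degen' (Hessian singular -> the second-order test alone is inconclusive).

Compute the Hessian H = grad^2 f:
  H = [[5, -1], [-1, 8]]
Verify stationarity: grad f(x*) = H x* + g = (0, 0).
Eigenvalues of H: 4.6972, 8.3028.
Both eigenvalues > 0, so H is positive definite -> x* is a strict local min.

min


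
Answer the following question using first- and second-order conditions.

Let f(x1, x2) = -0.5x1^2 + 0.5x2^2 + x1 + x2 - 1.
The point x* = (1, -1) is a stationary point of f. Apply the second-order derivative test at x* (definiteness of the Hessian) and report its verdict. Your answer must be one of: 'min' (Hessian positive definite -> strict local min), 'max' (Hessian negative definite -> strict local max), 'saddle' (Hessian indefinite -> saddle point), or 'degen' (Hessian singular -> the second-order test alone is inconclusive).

Compute the Hessian H = grad^2 f:
  H = [[-1, 0], [0, 1]]
Verify stationarity: grad f(x*) = H x* + g = (0, 0).
Eigenvalues of H: -1, 1.
Eigenvalues have mixed signs, so H is indefinite -> x* is a saddle point.

saddle


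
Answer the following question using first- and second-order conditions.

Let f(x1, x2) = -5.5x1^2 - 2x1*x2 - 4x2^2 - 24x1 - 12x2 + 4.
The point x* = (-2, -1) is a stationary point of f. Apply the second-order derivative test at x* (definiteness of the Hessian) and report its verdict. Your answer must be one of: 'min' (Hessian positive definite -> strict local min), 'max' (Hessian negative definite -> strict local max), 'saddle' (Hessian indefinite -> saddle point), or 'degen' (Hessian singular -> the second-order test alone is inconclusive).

Compute the Hessian H = grad^2 f:
  H = [[-11, -2], [-2, -8]]
Verify stationarity: grad f(x*) = H x* + g = (0, 0).
Eigenvalues of H: -12, -7.
Both eigenvalues < 0, so H is negative definite -> x* is a strict local max.

max


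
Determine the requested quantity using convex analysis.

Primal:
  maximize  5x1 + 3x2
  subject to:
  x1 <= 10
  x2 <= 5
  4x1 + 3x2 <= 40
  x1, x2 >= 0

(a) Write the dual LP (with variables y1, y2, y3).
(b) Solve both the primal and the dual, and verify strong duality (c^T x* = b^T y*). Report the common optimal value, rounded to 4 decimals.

The standard primal-dual pair for 'max c^T x s.t. A x <= b, x >= 0' is:
  Dual:  min b^T y  s.t.  A^T y >= c,  y >= 0.

So the dual LP is:
  minimize  10y1 + 5y2 + 40y3
  subject to:
    y1 + 4y3 >= 5
    y2 + 3y3 >= 3
    y1, y2, y3 >= 0

Solving the primal: x* = (10, 0).
  primal value c^T x* = 50.
Solving the dual: y* = (1, 0, 1).
  dual value b^T y* = 50.
Strong duality: c^T x* = b^T y*. Confirmed.

50


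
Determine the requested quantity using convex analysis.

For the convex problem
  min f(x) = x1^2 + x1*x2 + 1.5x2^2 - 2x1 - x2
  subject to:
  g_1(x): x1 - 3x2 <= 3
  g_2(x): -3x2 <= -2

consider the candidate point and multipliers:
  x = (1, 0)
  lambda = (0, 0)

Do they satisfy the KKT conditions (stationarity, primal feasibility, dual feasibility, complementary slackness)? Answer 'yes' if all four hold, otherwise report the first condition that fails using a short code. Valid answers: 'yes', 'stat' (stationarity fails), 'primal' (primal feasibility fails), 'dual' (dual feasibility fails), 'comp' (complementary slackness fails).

Gradient of f: grad f(x) = Q x + c = (0, 0)
Constraint values g_i(x) = a_i^T x - b_i:
  g_1((1, 0)) = -2
  g_2((1, 0)) = 2
Stationarity residual: grad f(x) + sum_i lambda_i a_i = (0, 0)
  -> stationarity OK
Primal feasibility (all g_i <= 0): FAILS
Dual feasibility (all lambda_i >= 0): OK
Complementary slackness (lambda_i * g_i(x) = 0 for all i): OK

Verdict: the first failing condition is primal_feasibility -> primal.

primal


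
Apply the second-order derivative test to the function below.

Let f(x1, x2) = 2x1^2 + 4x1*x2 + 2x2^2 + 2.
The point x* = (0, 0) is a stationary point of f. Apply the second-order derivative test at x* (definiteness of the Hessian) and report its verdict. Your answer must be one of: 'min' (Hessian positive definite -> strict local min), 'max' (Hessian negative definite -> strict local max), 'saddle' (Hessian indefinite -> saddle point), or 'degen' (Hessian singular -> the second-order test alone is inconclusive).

Compute the Hessian H = grad^2 f:
  H = [[4, 4], [4, 4]]
Verify stationarity: grad f(x*) = H x* + g = (0, 0).
Eigenvalues of H: 0, 8.
H has a zero eigenvalue (singular; positive semidefinite but not definite), so H is neither positive definite, negative definite, nor indefinite. The second-order test alone is inconclusive -> degen.
(Indeed, f is constant along the null direction of H through x*, so x* is not a strict local extremum.)

degen


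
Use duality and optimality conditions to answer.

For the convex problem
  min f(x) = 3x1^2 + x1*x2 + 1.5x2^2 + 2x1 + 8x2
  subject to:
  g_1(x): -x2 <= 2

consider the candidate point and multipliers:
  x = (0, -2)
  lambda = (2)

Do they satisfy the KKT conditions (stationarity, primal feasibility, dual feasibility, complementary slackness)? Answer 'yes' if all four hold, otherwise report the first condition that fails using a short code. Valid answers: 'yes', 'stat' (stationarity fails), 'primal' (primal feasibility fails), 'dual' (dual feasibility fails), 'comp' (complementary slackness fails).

Gradient of f: grad f(x) = Q x + c = (0, 2)
Constraint values g_i(x) = a_i^T x - b_i:
  g_1((0, -2)) = 0
Stationarity residual: grad f(x) + sum_i lambda_i a_i = (0, 0)
  -> stationarity OK
Primal feasibility (all g_i <= 0): OK
Dual feasibility (all lambda_i >= 0): OK
Complementary slackness (lambda_i * g_i(x) = 0 for all i): OK

Verdict: yes, KKT holds.

yes


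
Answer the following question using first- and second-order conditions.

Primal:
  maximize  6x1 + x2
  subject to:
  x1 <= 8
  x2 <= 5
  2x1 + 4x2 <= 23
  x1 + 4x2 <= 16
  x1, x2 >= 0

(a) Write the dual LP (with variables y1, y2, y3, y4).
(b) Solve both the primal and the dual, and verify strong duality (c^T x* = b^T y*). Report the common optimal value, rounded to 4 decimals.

The standard primal-dual pair for 'max c^T x s.t. A x <= b, x >= 0' is:
  Dual:  min b^T y  s.t.  A^T y >= c,  y >= 0.

So the dual LP is:
  minimize  8y1 + 5y2 + 23y3 + 16y4
  subject to:
    y1 + 2y3 + y4 >= 6
    y2 + 4y3 + 4y4 >= 1
    y1, y2, y3, y4 >= 0

Solving the primal: x* = (8, 1.75).
  primal value c^T x* = 49.75.
Solving the dual: y* = (5.5, 0, 0.25, 0).
  dual value b^T y* = 49.75.
Strong duality: c^T x* = b^T y*. Confirmed.

49.75


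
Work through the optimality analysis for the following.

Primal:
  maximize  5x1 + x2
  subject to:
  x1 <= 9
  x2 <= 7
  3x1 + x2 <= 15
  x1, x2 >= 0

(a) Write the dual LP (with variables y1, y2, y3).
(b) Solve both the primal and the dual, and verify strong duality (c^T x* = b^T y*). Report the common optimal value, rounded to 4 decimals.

The standard primal-dual pair for 'max c^T x s.t. A x <= b, x >= 0' is:
  Dual:  min b^T y  s.t.  A^T y >= c,  y >= 0.

So the dual LP is:
  minimize  9y1 + 7y2 + 15y3
  subject to:
    y1 + 3y3 >= 5
    y2 + y3 >= 1
    y1, y2, y3 >= 0

Solving the primal: x* = (5, 0).
  primal value c^T x* = 25.
Solving the dual: y* = (0, 0, 1.6667).
  dual value b^T y* = 25.
Strong duality: c^T x* = b^T y*. Confirmed.

25


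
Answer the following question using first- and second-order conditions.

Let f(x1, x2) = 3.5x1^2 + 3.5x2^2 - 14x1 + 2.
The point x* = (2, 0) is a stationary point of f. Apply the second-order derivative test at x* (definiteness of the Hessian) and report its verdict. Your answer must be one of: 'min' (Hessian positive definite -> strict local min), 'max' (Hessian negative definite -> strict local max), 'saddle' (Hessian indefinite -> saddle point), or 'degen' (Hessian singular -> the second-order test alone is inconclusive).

Compute the Hessian H = grad^2 f:
  H = [[7, 0], [0, 7]]
Verify stationarity: grad f(x*) = H x* + g = (0, 0).
Eigenvalues of H: 7, 7.
Both eigenvalues > 0, so H is positive definite -> x* is a strict local min.

min


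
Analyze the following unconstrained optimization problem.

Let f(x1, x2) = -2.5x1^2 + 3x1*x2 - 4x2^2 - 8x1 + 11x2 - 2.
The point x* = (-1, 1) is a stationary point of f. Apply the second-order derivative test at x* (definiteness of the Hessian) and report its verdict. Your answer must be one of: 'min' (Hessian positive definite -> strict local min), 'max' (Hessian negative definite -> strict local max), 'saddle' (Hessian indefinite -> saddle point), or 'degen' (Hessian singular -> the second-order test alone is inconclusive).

Compute the Hessian H = grad^2 f:
  H = [[-5, 3], [3, -8]]
Verify stationarity: grad f(x*) = H x* + g = (0, 0).
Eigenvalues of H: -9.8541, -3.1459.
Both eigenvalues < 0, so H is negative definite -> x* is a strict local max.

max


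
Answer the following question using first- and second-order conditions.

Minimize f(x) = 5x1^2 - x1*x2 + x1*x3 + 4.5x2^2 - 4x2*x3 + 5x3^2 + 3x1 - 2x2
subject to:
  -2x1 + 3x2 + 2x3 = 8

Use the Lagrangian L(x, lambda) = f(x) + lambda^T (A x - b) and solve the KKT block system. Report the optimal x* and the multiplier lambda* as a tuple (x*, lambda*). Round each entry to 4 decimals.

Form the Lagrangian:
  L(x, lambda) = (1/2) x^T Q x + c^T x + lambda^T (A x - b)
Stationarity (grad_x L = 0): Q x + c + A^T lambda = 0.
Primal feasibility: A x = b.

This gives the KKT block system:
  [ Q   A^T ] [ x     ]   [-c ]
  [ A    0  ] [ lambda ] = [ b ]

Solving the linear system:
  x*      = (-0.7428, 1.426, 1.1182)
  lambda* = (-2.3679)
  f(x*)   = 6.9313

x* = (-0.7428, 1.426, 1.1182), lambda* = (-2.3679)


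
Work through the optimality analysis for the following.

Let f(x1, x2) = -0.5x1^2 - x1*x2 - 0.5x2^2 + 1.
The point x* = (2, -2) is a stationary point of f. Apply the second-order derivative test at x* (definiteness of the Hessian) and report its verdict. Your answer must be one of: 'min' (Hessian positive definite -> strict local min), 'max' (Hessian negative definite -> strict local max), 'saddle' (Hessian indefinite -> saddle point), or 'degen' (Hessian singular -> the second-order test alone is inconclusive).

Compute the Hessian H = grad^2 f:
  H = [[-1, -1], [-1, -1]]
Verify stationarity: grad f(x*) = H x* + g = (0, 0).
Eigenvalues of H: -2, 0.
H has a zero eigenvalue (singular; negative semidefinite but not definite), so H is neither positive definite, negative definite, nor indefinite. The second-order test alone is inconclusive -> degen.
(Indeed, f is constant along the null direction of H through x*, so x* is not a strict local extremum.)

degen


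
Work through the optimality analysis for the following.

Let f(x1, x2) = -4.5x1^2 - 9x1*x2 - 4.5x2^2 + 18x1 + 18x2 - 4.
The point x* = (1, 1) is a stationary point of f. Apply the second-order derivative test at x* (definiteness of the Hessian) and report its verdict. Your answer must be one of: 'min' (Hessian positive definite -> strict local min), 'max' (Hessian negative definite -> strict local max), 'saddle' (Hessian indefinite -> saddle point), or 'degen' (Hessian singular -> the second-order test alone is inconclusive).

Compute the Hessian H = grad^2 f:
  H = [[-9, -9], [-9, -9]]
Verify stationarity: grad f(x*) = H x* + g = (0, 0).
Eigenvalues of H: -18, 0.
H has a zero eigenvalue (singular; negative semidefinite but not definite), so H is neither positive definite, negative definite, nor indefinite. The second-order test alone is inconclusive -> degen.
(Indeed, f is constant along the null direction of H through x*, so x* is not a strict local extremum.)

degen


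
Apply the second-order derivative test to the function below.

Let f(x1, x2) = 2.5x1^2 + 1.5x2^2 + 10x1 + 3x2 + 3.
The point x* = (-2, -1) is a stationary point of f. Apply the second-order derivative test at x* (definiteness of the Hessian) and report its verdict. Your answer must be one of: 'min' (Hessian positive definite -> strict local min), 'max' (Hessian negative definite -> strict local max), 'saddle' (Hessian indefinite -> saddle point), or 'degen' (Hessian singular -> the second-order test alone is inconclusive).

Compute the Hessian H = grad^2 f:
  H = [[5, 0], [0, 3]]
Verify stationarity: grad f(x*) = H x* + g = (0, 0).
Eigenvalues of H: 3, 5.
Both eigenvalues > 0, so H is positive definite -> x* is a strict local min.

min


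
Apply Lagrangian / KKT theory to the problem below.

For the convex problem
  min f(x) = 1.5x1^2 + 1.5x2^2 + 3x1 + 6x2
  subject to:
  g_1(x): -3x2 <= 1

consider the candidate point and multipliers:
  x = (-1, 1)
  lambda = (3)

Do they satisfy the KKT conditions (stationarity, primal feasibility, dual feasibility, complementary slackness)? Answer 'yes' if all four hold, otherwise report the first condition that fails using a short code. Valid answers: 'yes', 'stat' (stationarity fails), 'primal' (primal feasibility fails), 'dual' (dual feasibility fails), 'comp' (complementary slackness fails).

Gradient of f: grad f(x) = Q x + c = (0, 9)
Constraint values g_i(x) = a_i^T x - b_i:
  g_1((-1, 1)) = -4
Stationarity residual: grad f(x) + sum_i lambda_i a_i = (0, 0)
  -> stationarity OK
Primal feasibility (all g_i <= 0): OK
Dual feasibility (all lambda_i >= 0): OK
Complementary slackness (lambda_i * g_i(x) = 0 for all i): FAILS

Verdict: the first failing condition is complementary_slackness -> comp.

comp


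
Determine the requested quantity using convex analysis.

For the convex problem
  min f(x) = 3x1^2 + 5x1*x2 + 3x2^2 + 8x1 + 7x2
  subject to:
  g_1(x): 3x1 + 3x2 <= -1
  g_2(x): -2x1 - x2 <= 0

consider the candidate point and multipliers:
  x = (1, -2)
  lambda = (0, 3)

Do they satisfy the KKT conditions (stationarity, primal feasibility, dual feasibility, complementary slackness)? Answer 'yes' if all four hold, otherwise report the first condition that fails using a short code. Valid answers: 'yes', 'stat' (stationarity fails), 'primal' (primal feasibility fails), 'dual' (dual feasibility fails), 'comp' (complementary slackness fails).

Gradient of f: grad f(x) = Q x + c = (4, 0)
Constraint values g_i(x) = a_i^T x - b_i:
  g_1((1, -2)) = -2
  g_2((1, -2)) = 0
Stationarity residual: grad f(x) + sum_i lambda_i a_i = (-2, -3)
  -> stationarity FAILS
Primal feasibility (all g_i <= 0): OK
Dual feasibility (all lambda_i >= 0): OK
Complementary slackness (lambda_i * g_i(x) = 0 for all i): OK

Verdict: the first failing condition is stationarity -> stat.

stat


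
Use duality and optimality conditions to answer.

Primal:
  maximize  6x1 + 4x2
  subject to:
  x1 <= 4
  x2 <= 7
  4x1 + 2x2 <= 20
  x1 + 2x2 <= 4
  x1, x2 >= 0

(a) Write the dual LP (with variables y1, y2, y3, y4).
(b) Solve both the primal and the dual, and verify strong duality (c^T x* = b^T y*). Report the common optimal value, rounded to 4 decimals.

The standard primal-dual pair for 'max c^T x s.t. A x <= b, x >= 0' is:
  Dual:  min b^T y  s.t.  A^T y >= c,  y >= 0.

So the dual LP is:
  minimize  4y1 + 7y2 + 20y3 + 4y4
  subject to:
    y1 + 4y3 + y4 >= 6
    y2 + 2y3 + 2y4 >= 4
    y1, y2, y3, y4 >= 0

Solving the primal: x* = (4, 0).
  primal value c^T x* = 24.
Solving the dual: y* = (4, 0, 0, 2).
  dual value b^T y* = 24.
Strong duality: c^T x* = b^T y*. Confirmed.

24


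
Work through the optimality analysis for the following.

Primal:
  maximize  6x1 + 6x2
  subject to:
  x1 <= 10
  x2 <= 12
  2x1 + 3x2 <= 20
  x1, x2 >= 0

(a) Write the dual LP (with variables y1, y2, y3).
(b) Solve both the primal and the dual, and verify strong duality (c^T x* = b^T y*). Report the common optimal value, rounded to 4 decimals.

The standard primal-dual pair for 'max c^T x s.t. A x <= b, x >= 0' is:
  Dual:  min b^T y  s.t.  A^T y >= c,  y >= 0.

So the dual LP is:
  minimize  10y1 + 12y2 + 20y3
  subject to:
    y1 + 2y3 >= 6
    y2 + 3y3 >= 6
    y1, y2, y3 >= 0

Solving the primal: x* = (10, 0).
  primal value c^T x* = 60.
Solving the dual: y* = (2, 0, 2).
  dual value b^T y* = 60.
Strong duality: c^T x* = b^T y*. Confirmed.

60
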